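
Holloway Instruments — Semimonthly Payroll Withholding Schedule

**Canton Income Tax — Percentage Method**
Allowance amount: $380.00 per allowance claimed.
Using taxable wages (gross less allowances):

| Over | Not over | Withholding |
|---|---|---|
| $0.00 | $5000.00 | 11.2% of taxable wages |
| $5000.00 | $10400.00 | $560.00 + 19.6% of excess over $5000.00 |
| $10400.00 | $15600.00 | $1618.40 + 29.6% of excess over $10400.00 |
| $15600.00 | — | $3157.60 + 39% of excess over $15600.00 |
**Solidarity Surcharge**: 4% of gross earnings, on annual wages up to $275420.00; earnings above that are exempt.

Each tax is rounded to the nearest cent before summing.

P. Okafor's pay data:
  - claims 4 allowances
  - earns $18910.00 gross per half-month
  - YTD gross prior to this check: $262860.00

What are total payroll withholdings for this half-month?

Canton Income Tax: taxable = $18910.00 − 4×$380.00 = $17390.00
  $3157.60 + 39% × ($17390.00 − $15600.00) = $3157.60 + 39% × $1790.00 = $3855.70
Solidarity Surcharge: cap $275420.00 − YTD $262860.00 = $12560.00 subject; 4% × $12560.00 = $502.40
Total: $3855.70 + $502.40 = $4358.10

$4358.10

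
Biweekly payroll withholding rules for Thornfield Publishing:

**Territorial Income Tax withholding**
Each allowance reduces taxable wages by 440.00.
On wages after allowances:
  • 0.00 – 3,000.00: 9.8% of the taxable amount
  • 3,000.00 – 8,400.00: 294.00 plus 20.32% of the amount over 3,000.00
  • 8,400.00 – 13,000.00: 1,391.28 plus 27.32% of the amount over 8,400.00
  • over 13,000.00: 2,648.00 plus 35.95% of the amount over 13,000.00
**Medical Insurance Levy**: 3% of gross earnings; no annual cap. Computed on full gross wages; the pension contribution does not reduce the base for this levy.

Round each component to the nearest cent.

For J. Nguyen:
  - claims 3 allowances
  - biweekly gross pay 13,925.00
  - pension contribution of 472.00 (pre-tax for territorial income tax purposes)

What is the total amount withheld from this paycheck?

Territorial Income Tax: taxable = 13,925.00 − 472.00 − 3×440.00 = 12,133.00
  1,391.28 + 27.32% × (12,133.00 − 8,400.00) = 1,391.28 + 27.32% × 3,733.00 = 2,411.14
Medical Insurance Levy: 3% × 13,925.00 = 417.75
Total: 2,411.14 + 417.75 = 2,828.89

2,828.89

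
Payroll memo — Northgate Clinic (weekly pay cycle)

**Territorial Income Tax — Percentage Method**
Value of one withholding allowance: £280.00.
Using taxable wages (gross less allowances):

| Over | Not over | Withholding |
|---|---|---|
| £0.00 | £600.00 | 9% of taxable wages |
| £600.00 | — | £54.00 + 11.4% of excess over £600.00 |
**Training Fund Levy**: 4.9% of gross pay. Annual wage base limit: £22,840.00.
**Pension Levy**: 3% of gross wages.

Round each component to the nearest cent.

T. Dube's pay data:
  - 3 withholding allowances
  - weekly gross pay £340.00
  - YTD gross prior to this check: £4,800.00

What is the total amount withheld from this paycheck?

Territorial Income Tax: taxable = £340.00 − 3×£280.00 = £-500.00
  Taxable ≤ 0 → £0.00
Training Fund Levy: 4.9% × £340.00 = £16.66
Pension Levy: 3% × £340.00 = £10.20
Total: £0.00 + £16.66 + £10.20 = £26.86

£26.86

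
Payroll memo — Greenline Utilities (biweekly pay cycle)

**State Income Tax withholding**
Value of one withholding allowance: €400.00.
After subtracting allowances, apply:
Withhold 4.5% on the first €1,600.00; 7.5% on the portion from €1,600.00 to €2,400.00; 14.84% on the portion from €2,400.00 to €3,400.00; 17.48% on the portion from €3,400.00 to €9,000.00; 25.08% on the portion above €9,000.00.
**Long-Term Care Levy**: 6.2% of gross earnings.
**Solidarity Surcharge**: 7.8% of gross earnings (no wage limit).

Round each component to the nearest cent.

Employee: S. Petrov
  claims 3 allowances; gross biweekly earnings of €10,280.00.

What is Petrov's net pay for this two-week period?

€7,561.46

State Income Tax: taxable = €10,280.00 − 3×€400.00 = €9,080.00
  €1,259.28 + 25.08% × (€9,080.00 − €9,000.00) = €1,259.28 + 25.08% × €80.00 = €1,279.34
Long-Term Care Levy: 6.2% × €10,280.00 = €637.36
Solidarity Surcharge: 7.8% × €10,280.00 = €801.84
Total withheld: €1,279.34 + €637.36 + €801.84 = €2,718.54
Net pay: €10,280.00 − €2,718.54 = €7,561.46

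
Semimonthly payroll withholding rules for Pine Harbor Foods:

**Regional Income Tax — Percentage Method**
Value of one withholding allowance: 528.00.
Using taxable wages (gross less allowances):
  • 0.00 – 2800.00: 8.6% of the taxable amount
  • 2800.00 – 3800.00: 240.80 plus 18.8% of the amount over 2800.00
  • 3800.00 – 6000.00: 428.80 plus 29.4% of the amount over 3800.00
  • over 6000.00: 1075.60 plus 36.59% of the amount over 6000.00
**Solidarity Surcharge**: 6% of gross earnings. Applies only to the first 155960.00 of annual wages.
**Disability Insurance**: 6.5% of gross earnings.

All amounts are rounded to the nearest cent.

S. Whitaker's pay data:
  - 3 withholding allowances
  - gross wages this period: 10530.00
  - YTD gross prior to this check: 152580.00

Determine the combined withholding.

3040.79

Regional Income Tax: taxable = 10530.00 − 3×528.00 = 8946.00
  1075.60 + 36.59% × (8946.00 − 6000.00) = 1075.60 + 36.59% × 2946.00 = 2153.54
Solidarity Surcharge: cap 155960.00 − YTD 152580.00 = 3380.00 subject; 6% × 3380.00 = 202.80
Disability Insurance: 6.5% × 10530.00 = 684.45
Total: 2153.54 + 202.80 + 684.45 = 3040.79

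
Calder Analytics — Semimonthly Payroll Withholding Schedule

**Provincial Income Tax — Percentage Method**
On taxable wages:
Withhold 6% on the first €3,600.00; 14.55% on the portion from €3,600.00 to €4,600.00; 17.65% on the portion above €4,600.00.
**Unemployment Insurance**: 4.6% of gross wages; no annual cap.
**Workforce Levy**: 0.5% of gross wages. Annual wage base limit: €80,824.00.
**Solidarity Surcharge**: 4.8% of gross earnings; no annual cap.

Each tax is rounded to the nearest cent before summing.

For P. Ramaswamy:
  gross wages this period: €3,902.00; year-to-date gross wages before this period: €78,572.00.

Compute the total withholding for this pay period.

Provincial Income Tax: taxable = €3,902.00
  €216.00 + 14.55% × (€3,902.00 − €3,600.00) = €216.00 + 14.55% × €302.00 = €259.94
Unemployment Insurance: 4.6% × €3,902.00 = €179.49
Workforce Levy: cap €80,824.00 − YTD €78,572.00 = €2,252.00 subject; 0.5% × €2,252.00 = €11.26
Solidarity Surcharge: 4.8% × €3,902.00 = €187.30
Total: €259.94 + €179.49 + €11.26 + €187.30 = €637.99

€637.99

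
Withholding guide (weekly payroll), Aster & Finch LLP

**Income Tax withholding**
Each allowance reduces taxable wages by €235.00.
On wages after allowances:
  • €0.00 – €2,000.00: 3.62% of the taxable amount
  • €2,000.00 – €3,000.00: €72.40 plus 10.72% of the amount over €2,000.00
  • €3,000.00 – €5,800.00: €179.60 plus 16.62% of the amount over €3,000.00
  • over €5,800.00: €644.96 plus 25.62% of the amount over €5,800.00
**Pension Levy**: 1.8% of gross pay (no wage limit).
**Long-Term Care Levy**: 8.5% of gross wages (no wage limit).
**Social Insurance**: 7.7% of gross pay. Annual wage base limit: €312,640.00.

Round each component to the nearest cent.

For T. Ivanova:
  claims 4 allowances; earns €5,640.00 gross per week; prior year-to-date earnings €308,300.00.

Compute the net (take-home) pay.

€4,262.76

Income Tax: taxable = €5,640.00 − 4×€235.00 = €4,700.00
  €179.60 + 16.62% × (€4,700.00 − €3,000.00) = €179.60 + 16.62% × €1,700.00 = €462.14
Pension Levy: 1.8% × €5,640.00 = €101.52
Long-Term Care Levy: 8.5% × €5,640.00 = €479.40
Social Insurance: cap €312,640.00 − YTD €308,300.00 = €4,340.00 subject; 7.7% × €4,340.00 = €334.18
Total withheld: €462.14 + €101.52 + €479.40 + €334.18 = €1,377.24
Net pay: €5,640.00 − €1,377.24 = €4,262.76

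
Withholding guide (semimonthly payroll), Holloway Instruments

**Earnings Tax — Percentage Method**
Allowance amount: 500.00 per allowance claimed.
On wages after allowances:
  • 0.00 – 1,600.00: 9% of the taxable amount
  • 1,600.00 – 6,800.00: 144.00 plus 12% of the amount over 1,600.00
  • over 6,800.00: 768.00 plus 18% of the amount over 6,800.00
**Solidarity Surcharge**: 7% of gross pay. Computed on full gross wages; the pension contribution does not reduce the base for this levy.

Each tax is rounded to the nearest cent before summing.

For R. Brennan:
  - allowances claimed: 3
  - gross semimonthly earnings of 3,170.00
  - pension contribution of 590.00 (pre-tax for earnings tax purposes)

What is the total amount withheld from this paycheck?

Earnings Tax: taxable = 3,170.00 − 590.00 − 3×500.00 = 1,080.00
  9% × 1,080.00 = 97.20
Solidarity Surcharge: 7% × 3,170.00 = 221.90
Total: 97.20 + 221.90 = 319.10

319.10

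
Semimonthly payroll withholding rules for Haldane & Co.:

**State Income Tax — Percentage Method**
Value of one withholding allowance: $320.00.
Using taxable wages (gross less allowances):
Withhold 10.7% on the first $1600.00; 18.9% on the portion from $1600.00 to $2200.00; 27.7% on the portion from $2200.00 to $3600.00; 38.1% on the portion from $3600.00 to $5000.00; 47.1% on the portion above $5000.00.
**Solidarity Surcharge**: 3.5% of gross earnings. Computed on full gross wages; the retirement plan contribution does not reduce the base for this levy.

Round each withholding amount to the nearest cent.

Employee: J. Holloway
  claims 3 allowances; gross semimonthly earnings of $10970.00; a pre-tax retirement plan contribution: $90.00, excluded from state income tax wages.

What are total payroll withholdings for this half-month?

State Income Tax: taxable = $10970.00 − $90.00 − 3×$320.00 = $9920.00
  $1205.80 + 47.1% × ($9920.00 − $5000.00) = $1205.80 + 47.1% × $4920.00 = $3523.12
Solidarity Surcharge: 3.5% × $10970.00 = $383.95
Total: $3523.12 + $383.95 = $3907.07

$3907.07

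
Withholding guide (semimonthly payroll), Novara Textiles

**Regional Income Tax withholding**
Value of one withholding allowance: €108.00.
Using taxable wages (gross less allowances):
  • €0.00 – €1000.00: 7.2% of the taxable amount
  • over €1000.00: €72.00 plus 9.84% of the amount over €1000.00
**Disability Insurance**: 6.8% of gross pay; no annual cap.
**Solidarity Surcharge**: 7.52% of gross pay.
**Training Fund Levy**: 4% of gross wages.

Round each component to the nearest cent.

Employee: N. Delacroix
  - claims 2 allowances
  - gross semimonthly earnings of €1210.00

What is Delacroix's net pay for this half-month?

€916.76

Regional Income Tax: taxable = €1210.00 − 2×€108.00 = €994.00
  7.2% × €994.00 = €71.57
Disability Insurance: 6.8% × €1210.00 = €82.28
Solidarity Surcharge: 7.52% × €1210.00 = €90.99
Training Fund Levy: 4% × €1210.00 = €48.40
Total withheld: €71.57 + €82.28 + €90.99 + €48.40 = €293.24
Net pay: €1210.00 − €293.24 = €916.76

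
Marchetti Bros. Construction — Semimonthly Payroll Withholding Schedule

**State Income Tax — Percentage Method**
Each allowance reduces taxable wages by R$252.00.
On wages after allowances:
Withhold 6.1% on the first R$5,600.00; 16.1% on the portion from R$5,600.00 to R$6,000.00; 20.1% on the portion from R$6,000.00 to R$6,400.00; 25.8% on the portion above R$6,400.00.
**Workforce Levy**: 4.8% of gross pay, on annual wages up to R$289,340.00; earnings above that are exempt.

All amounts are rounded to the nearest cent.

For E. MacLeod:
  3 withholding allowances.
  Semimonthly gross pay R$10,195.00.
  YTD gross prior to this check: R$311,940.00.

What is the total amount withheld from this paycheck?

State Income Tax: taxable = R$10,195.00 − 3×R$252.00 = R$9,439.00
  R$486.40 + 25.8% × (R$9,439.00 − R$6,400.00) = R$486.40 + 25.8% × R$3,039.00 = R$1,270.46
Workforce Levy: YTD R$311,940.00 ≥ cap R$289,340.00 → R$0.00
Total: R$1,270.46 + R$0.00 = R$1,270.46

R$1,270.46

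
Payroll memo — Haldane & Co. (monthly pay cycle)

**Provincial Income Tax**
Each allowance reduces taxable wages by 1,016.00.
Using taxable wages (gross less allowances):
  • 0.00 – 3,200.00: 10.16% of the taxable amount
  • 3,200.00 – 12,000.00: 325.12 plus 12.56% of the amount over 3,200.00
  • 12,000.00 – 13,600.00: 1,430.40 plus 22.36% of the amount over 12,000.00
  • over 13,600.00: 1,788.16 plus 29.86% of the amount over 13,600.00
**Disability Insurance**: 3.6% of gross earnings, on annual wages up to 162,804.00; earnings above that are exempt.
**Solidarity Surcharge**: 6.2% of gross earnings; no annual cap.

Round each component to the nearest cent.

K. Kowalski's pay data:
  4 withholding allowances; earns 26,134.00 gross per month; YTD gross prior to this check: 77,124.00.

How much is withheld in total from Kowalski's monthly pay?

6,878.43

Provincial Income Tax: taxable = 26,134.00 − 4×1,016.00 = 22,070.00
  1,788.16 + 29.86% × (22,070.00 − 13,600.00) = 1,788.16 + 29.86% × 8,470.00 = 4,317.30
Disability Insurance: 3.6% × 26,134.00 = 940.82
Solidarity Surcharge: 6.2% × 26,134.00 = 1,620.31
Total: 4,317.30 + 940.82 + 1,620.31 = 6,878.43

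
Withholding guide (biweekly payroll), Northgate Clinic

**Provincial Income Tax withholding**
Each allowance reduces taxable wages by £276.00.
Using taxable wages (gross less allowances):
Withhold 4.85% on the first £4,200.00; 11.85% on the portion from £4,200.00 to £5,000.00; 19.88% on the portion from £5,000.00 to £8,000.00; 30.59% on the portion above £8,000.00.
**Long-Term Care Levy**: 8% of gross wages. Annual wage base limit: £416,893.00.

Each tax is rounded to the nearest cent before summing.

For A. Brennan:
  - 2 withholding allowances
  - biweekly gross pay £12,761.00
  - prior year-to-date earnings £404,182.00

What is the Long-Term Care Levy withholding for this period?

Long-Term Care Levy: cap £416,893.00 − YTD £404,182.00 = £12,711.00 subject; 8% × £12,711.00 = £1,016.88

£1,016.88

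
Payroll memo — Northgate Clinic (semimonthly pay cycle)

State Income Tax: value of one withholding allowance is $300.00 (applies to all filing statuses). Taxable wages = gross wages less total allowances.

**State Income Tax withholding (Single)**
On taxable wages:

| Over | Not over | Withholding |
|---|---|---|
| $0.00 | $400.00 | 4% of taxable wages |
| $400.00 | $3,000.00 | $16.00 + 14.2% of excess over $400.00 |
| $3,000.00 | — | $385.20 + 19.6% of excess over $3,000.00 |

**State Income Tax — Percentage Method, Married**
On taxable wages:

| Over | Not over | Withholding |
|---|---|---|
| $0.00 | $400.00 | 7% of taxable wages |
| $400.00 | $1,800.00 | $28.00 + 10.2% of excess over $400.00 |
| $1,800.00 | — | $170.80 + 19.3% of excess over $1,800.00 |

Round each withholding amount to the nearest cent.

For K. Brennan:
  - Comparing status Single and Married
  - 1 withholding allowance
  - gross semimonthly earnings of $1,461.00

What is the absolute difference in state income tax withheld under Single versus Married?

$18.44

State Income Tax (Single): taxable = $1,461.00 − 1×$300.00 = $1,161.00
  $16.00 + 14.2% × ($1,161.00 − $400.00) = $16.00 + 14.2% × $761.00 = $124.06
State Income Tax (Married): taxable = $1,461.00 − 1×$300.00 = $1,161.00
  $28.00 + 10.2% × ($1,161.00 − $400.00) = $28.00 + 10.2% × $761.00 = $105.62
Difference: |$124.06 − $105.62| = $18.44 (higher under Single)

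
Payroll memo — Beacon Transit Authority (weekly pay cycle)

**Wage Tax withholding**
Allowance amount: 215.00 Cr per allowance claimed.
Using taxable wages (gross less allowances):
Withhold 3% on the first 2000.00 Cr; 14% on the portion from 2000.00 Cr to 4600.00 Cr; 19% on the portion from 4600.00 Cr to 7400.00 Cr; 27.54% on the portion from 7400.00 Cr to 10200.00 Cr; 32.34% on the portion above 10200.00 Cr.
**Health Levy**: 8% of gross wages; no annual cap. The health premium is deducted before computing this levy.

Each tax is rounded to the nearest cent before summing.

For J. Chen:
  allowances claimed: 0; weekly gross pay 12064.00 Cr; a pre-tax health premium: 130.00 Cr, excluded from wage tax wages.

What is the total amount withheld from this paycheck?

Wage Tax: taxable = 12064.00 Cr − 130.00 Cr = 11934.00 Cr
  1727.12 Cr + 32.34% × (11934.00 Cr − 10200.00 Cr) = 1727.12 Cr + 32.34% × 1734.00 Cr = 2287.90 Cr
Health Levy: 8% × 11934.00 Cr = 954.72 Cr
Total: 2287.90 Cr + 954.72 Cr = 3242.62 Cr

3242.62 Cr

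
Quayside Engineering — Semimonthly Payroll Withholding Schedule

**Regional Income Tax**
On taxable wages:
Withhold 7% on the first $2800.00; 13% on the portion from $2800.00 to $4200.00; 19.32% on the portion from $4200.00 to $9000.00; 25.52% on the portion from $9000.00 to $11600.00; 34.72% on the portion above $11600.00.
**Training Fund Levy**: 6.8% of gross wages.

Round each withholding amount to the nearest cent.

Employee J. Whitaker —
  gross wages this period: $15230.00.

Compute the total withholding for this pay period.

$4264.86

Regional Income Tax: taxable = $15230.00
  $1968.88 + 34.72% × ($15230.00 − $11600.00) = $1968.88 + 34.72% × $3630.00 = $3229.22
Training Fund Levy: 6.8% × $15230.00 = $1035.64
Total: $3229.22 + $1035.64 = $4264.86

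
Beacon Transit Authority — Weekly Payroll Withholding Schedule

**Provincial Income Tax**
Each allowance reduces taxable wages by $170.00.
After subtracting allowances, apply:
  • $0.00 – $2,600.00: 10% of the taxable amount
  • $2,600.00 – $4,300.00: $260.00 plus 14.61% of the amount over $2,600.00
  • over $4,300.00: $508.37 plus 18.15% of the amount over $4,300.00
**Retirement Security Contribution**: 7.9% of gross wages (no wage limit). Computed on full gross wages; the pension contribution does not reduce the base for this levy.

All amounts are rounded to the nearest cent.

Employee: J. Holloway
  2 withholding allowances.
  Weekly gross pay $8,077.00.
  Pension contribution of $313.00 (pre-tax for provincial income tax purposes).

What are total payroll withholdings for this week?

$1,713.46

Provincial Income Tax: taxable = $8,077.00 − $313.00 − 2×$170.00 = $7,424.00
  $508.37 + 18.15% × ($7,424.00 − $4,300.00) = $508.37 + 18.15% × $3,124.00 = $1,075.38
Retirement Security Contribution: 7.9% × $8,077.00 = $638.08
Total: $1,075.38 + $638.08 = $1,713.46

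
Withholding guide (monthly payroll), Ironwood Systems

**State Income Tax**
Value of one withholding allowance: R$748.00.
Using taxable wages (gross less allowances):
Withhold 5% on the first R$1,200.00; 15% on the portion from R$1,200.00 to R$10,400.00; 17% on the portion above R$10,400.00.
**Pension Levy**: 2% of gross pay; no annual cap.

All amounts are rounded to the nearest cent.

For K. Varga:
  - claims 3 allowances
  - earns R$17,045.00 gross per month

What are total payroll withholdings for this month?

State Income Tax: taxable = R$17,045.00 − 3×R$748.00 = R$14,801.00
  R$1,440.00 + 17% × (R$14,801.00 − R$10,400.00) = R$1,440.00 + 17% × R$4,401.00 = R$2,188.17
Pension Levy: 2% × R$17,045.00 = R$340.90
Total: R$2,188.17 + R$340.90 = R$2,529.07

R$2,529.07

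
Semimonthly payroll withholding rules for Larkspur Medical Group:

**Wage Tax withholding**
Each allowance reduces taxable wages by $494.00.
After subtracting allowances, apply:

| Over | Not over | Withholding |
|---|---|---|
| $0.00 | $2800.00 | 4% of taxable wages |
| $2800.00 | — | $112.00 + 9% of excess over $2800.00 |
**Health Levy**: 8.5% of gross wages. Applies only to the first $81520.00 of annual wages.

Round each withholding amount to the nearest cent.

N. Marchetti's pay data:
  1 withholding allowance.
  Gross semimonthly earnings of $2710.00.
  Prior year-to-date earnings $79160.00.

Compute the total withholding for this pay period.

Wage Tax: taxable = $2710.00 − 1×$494.00 = $2216.00
  4% × $2216.00 = $88.64
Health Levy: cap $81520.00 − YTD $79160.00 = $2360.00 subject; 8.5% × $2360.00 = $200.60
Total: $88.64 + $200.60 = $289.24

$289.24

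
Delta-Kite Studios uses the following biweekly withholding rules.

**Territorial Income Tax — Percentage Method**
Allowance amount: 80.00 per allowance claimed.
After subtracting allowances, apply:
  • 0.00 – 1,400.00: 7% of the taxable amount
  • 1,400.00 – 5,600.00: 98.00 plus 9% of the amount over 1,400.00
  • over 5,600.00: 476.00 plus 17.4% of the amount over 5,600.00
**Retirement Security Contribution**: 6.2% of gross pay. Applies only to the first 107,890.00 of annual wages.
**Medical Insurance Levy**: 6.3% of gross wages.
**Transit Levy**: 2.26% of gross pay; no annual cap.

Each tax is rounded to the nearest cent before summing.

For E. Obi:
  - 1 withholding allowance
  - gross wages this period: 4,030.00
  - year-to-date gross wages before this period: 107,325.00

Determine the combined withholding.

Territorial Income Tax: taxable = 4,030.00 − 1×80.00 = 3,950.00
  98.00 + 9% × (3,950.00 − 1,400.00) = 98.00 + 9% × 2,550.00 = 327.50
Retirement Security Contribution: cap 107,890.00 − YTD 107,325.00 = 565.00 subject; 6.2% × 565.00 = 35.03
Medical Insurance Levy: 6.3% × 4,030.00 = 253.89
Transit Levy: 2.26% × 4,030.00 = 91.08
Total: 327.50 + 35.03 + 253.89 + 91.08 = 707.50

707.50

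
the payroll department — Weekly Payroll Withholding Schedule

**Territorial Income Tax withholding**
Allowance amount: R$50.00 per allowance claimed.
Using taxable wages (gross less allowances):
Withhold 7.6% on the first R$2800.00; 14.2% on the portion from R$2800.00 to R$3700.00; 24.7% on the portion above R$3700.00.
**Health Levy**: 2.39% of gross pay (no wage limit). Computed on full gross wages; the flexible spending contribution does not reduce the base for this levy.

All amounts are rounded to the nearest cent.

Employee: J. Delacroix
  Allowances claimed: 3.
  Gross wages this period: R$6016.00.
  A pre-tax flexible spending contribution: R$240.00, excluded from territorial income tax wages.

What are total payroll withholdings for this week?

Territorial Income Tax: taxable = R$6016.00 − R$240.00 − 3×R$50.00 = R$5626.00
  R$340.60 + 24.7% × (R$5626.00 − R$3700.00) = R$340.60 + 24.7% × R$1926.00 = R$816.32
Health Levy: 2.39% × R$6016.00 = R$143.78
Total: R$816.32 + R$143.78 = R$960.10

R$960.10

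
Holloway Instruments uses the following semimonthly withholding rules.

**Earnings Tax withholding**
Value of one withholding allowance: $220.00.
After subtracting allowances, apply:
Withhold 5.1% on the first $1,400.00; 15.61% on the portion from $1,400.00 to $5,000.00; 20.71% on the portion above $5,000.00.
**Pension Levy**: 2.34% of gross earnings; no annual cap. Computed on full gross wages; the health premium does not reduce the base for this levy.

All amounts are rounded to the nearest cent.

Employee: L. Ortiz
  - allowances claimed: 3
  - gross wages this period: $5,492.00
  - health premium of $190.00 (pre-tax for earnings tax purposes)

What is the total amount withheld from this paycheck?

Earnings Tax: taxable = $5,492.00 − $190.00 − 3×$220.00 = $4,642.00
  $71.40 + 15.61% × ($4,642.00 − $1,400.00) = $71.40 + 15.61% × $3,242.00 = $577.48
Pension Levy: 2.34% × $5,492.00 = $128.51
Total: $577.48 + $128.51 = $705.99

$705.99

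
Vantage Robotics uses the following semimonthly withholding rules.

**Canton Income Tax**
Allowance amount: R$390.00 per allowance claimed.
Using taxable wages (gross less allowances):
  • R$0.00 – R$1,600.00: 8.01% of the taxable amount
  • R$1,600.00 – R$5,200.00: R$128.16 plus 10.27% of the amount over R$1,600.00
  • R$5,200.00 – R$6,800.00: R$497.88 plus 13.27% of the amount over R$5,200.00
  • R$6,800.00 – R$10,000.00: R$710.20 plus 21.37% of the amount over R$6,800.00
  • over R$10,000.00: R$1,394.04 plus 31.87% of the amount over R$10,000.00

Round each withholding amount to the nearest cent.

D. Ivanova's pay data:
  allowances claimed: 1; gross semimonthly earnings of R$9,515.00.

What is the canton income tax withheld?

Canton Income Tax: taxable = R$9,515.00 − 1×R$390.00 = R$9,125.00
  R$710.20 + 21.37% × (R$9,125.00 − R$6,800.00) = R$710.20 + 21.37% × R$2,325.00 = R$1,207.05

R$1,207.05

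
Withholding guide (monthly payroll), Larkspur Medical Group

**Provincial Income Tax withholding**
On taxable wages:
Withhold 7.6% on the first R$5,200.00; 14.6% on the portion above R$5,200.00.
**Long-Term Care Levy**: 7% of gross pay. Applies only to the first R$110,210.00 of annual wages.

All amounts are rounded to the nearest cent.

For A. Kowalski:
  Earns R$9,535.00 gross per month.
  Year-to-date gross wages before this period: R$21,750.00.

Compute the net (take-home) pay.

R$7,839.44

Provincial Income Tax: taxable = R$9,535.00
  R$395.20 + 14.6% × (R$9,535.00 − R$5,200.00) = R$395.20 + 14.6% × R$4,335.00 = R$1,028.11
Long-Term Care Levy: 7% × R$9,535.00 = R$667.45
Total withheld: R$1,028.11 + R$667.45 = R$1,695.56
Net pay: R$9,535.00 − R$1,695.56 = R$7,839.44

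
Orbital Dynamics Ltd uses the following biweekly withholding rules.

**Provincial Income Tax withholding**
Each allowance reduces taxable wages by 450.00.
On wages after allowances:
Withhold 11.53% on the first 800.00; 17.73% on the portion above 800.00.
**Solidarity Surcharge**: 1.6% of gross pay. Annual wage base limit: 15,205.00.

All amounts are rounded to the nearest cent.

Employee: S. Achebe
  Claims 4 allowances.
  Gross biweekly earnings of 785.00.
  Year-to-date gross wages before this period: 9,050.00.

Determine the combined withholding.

Provincial Income Tax: taxable = 785.00 − 4×450.00 = -1,015.00
  Taxable ≤ 0 → 0.00
Solidarity Surcharge: 1.6% × 785.00 = 12.56
Total: 0.00 + 12.56 = 12.56

12.56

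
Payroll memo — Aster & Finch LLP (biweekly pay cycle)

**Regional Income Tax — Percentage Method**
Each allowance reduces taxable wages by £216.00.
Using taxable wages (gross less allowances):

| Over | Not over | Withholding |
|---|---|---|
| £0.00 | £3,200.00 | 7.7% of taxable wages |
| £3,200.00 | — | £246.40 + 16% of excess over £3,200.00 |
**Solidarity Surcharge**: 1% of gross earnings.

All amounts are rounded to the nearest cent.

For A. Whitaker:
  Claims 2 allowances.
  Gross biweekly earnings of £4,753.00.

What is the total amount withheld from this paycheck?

Regional Income Tax: taxable = £4,753.00 − 2×£216.00 = £4,321.00
  £246.40 + 16% × (£4,321.00 − £3,200.00) = £246.40 + 16% × £1,121.00 = £425.76
Solidarity Surcharge: 1% × £4,753.00 = £47.53
Total: £425.76 + £47.53 = £473.29

£473.29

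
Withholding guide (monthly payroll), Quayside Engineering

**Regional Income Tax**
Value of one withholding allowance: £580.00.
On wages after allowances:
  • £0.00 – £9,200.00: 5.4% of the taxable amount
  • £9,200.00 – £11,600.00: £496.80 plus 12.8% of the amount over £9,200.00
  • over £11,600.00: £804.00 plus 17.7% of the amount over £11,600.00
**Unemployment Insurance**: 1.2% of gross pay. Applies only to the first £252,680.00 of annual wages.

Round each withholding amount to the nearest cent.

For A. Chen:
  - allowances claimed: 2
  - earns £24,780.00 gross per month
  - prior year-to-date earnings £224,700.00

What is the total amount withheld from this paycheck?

£3,228.90

Regional Income Tax: taxable = £24,780.00 − 2×£580.00 = £23,620.00
  £804.00 + 17.7% × (£23,620.00 − £11,600.00) = £804.00 + 17.7% × £12,020.00 = £2,931.54
Unemployment Insurance: 1.2% × £24,780.00 = £297.36
Total: £2,931.54 + £297.36 = £3,228.90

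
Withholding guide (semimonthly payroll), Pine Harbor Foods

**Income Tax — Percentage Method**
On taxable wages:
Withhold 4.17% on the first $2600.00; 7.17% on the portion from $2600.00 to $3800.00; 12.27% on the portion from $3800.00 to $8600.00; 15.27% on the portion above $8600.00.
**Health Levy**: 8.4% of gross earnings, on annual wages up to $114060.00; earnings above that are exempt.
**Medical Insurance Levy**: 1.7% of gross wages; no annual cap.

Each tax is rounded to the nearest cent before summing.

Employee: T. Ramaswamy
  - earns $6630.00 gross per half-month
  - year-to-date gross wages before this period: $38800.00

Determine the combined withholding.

Income Tax: taxable = $6630.00
  $194.46 + 12.27% × ($6630.00 − $3800.00) = $194.46 + 12.27% × $2830.00 = $541.70
Health Levy: 8.4% × $6630.00 = $556.92
Medical Insurance Levy: 1.7% × $6630.00 = $112.71
Total: $541.70 + $556.92 + $112.71 = $1211.33

$1211.33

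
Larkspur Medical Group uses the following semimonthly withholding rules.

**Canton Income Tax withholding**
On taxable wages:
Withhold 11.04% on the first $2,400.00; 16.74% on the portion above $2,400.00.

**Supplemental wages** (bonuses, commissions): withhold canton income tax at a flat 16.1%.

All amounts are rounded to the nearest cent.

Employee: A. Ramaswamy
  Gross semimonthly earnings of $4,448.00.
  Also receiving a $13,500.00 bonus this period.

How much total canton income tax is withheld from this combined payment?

Canton Income Tax: taxable = $4,448.00
  $264.96 + 16.74% × ($4,448.00 − $2,400.00) = $264.96 + 16.74% × $2,048.00 = $607.80
Supplemental (16.1% flat on bonus): 16.1% × $13,500.00 = $2,173.50
Total canton income tax: $607.80 + $2,173.50 = $2,781.30

$2,781.30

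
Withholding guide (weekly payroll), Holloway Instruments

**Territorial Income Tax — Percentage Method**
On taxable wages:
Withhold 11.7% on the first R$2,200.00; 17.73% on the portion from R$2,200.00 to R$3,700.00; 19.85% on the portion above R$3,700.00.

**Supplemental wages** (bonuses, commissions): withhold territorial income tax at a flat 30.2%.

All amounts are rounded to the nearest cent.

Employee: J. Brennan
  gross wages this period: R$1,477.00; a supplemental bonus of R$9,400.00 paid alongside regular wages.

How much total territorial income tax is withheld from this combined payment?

R$3,011.61

Territorial Income Tax: taxable = R$1,477.00
  11.7% × R$1,477.00 = R$172.81
Supplemental (30.2% flat on bonus): 30.2% × R$9,400.00 = R$2,838.80
Total territorial income tax: R$172.81 + R$2,838.80 = R$3,011.61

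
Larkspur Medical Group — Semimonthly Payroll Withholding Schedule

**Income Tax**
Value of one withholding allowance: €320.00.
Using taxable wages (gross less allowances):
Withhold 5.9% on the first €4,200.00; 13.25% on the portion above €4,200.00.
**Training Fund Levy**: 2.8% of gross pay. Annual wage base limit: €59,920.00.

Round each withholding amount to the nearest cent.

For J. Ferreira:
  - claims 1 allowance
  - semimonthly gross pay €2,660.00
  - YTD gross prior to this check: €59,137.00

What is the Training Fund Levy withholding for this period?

Training Fund Levy: cap €59,920.00 − YTD €59,137.00 = €783.00 subject; 2.8% × €783.00 = €21.92

€21.92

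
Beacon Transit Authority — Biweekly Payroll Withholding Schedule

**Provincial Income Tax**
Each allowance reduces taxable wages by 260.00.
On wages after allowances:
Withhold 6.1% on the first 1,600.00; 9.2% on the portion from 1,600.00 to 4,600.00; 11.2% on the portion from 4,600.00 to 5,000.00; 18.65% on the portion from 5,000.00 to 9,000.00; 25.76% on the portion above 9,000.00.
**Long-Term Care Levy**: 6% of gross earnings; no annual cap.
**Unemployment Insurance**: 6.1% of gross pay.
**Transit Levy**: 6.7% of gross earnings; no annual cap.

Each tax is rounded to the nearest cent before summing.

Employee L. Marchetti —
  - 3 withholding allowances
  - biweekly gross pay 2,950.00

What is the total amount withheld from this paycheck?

704.64

Provincial Income Tax: taxable = 2,950.00 − 3×260.00 = 2,170.00
  97.60 + 9.2% × (2,170.00 − 1,600.00) = 97.60 + 9.2% × 570.00 = 150.04
Long-Term Care Levy: 6% × 2,950.00 = 177.00
Unemployment Insurance: 6.1% × 2,950.00 = 179.95
Transit Levy: 6.7% × 2,950.00 = 197.65
Total: 150.04 + 177.00 + 179.95 + 197.65 = 704.64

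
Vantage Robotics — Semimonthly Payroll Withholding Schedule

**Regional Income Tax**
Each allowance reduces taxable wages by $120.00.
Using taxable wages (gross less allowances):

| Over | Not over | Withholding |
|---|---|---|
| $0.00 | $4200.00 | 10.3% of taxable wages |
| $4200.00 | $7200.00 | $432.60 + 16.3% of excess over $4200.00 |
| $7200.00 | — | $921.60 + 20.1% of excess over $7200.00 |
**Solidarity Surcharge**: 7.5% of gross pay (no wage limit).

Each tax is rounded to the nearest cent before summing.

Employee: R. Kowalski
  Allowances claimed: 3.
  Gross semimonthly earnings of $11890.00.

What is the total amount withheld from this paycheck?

Regional Income Tax: taxable = $11890.00 − 3×$120.00 = $11530.00
  $921.60 + 20.1% × ($11530.00 − $7200.00) = $921.60 + 20.1% × $4330.00 = $1791.93
Solidarity Surcharge: 7.5% × $11890.00 = $891.75
Total: $1791.93 + $891.75 = $2683.68

$2683.68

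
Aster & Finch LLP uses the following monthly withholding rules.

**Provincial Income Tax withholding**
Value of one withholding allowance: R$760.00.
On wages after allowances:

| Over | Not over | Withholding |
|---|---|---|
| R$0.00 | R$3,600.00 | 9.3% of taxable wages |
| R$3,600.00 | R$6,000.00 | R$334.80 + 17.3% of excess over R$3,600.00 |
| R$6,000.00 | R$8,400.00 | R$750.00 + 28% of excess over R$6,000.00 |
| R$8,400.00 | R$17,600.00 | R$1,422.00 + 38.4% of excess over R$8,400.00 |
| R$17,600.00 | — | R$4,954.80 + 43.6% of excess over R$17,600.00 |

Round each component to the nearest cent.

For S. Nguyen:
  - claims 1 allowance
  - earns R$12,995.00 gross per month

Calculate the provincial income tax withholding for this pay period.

R$2,894.64

Provincial Income Tax: taxable = R$12,995.00 − 1×R$760.00 = R$12,235.00
  R$1,422.00 + 38.4% × (R$12,235.00 − R$8,400.00) = R$1,422.00 + 38.4% × R$3,835.00 = R$2,894.64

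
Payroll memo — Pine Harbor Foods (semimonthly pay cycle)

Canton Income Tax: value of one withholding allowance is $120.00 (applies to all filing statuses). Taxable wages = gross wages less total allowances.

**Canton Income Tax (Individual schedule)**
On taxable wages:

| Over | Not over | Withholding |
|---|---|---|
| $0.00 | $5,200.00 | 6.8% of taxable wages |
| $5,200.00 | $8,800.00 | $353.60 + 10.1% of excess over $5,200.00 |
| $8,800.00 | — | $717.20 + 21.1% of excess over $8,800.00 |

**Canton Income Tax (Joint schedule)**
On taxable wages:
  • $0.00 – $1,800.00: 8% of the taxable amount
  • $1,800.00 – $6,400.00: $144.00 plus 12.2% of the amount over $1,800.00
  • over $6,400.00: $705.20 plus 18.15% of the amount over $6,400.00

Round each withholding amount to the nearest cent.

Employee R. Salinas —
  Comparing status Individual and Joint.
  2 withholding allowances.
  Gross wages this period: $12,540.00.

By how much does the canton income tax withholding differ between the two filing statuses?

Canton Income Tax (Individual): taxable = $12,540.00 − 2×$120.00 = $12,300.00
  $717.20 + 21.1% × ($12,300.00 − $8,800.00) = $717.20 + 21.1% × $3,500.00 = $1,455.70
Canton Income Tax (Joint): taxable = $12,540.00 − 2×$120.00 = $12,300.00
  $705.20 + 18.15% × ($12,300.00 − $6,400.00) = $705.20 + 18.15% × $5,900.00 = $1,776.05
Difference: |$1,455.70 − $1,776.05| = $320.35 (higher under Joint)

$320.35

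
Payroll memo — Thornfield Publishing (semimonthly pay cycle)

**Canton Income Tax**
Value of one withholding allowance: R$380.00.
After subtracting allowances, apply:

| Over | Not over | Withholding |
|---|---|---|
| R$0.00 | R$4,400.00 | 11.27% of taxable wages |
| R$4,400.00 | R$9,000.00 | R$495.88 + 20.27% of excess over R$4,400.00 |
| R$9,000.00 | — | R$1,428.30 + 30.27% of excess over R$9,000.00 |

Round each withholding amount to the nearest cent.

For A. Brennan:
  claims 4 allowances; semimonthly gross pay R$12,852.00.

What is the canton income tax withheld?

R$2,134.20

Canton Income Tax: taxable = R$12,852.00 − 4×R$380.00 = R$11,332.00
  R$1,428.30 + 30.27% × (R$11,332.00 − R$9,000.00) = R$1,428.30 + 30.27% × R$2,332.00 = R$2,134.20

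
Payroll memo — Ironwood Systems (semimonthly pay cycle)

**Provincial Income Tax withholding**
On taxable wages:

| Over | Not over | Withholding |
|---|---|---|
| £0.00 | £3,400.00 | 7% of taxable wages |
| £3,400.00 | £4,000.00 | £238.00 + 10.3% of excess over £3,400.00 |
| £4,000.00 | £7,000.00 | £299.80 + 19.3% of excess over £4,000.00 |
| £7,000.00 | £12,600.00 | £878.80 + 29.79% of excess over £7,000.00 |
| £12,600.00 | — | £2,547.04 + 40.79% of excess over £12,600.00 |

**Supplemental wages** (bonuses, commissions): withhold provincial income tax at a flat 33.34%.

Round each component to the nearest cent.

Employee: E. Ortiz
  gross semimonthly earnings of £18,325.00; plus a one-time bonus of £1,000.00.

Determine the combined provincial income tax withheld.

£5,215.67

Provincial Income Tax: taxable = £18,325.00
  £2,547.04 + 40.79% × (£18,325.00 − £12,600.00) = £2,547.04 + 40.79% × £5,725.00 = £4,882.27
Supplemental (33.34% flat on bonus): 33.34% × £1,000.00 = £333.40
Total provincial income tax: £4,882.27 + £333.40 = £5,215.67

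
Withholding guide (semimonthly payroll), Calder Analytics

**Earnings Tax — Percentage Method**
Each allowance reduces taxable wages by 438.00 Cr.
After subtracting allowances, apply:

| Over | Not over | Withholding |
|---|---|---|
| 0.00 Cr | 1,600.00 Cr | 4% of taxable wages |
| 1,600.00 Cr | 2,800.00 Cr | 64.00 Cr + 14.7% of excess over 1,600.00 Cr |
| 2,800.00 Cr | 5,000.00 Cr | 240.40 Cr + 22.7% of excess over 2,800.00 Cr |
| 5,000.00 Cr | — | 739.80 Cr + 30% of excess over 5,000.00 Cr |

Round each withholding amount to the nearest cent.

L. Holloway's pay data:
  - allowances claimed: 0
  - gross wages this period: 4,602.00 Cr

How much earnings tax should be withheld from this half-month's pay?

649.45 Cr

Earnings Tax: taxable = 4,602.00 Cr
  240.40 Cr + 22.7% × (4,602.00 Cr − 2,800.00 Cr) = 240.40 Cr + 22.7% × 1,802.00 Cr = 649.45 Cr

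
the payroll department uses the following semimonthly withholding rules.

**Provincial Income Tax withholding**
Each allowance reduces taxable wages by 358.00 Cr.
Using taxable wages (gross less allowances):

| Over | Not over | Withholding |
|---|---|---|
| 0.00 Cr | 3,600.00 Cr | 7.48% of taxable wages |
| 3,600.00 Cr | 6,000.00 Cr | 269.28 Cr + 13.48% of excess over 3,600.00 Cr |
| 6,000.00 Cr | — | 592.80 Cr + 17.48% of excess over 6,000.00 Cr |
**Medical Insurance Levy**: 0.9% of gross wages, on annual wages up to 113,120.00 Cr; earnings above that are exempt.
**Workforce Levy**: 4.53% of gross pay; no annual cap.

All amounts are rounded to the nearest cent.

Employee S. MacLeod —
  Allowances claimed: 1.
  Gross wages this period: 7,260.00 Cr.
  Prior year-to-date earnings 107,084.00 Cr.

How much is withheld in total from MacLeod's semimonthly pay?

1,133.67 Cr

Provincial Income Tax: taxable = 7,260.00 Cr − 1×358.00 Cr = 6,902.00 Cr
  592.80 Cr + 17.48% × (6,902.00 Cr − 6,000.00 Cr) = 592.80 Cr + 17.48% × 902.00 Cr = 750.47 Cr
Medical Insurance Levy: cap 113,120.00 Cr − YTD 107,084.00 Cr = 6,036.00 Cr subject; 0.9% × 6,036.00 Cr = 54.32 Cr
Workforce Levy: 4.53% × 7,260.00 Cr = 328.88 Cr
Total: 750.47 Cr + 54.32 Cr + 328.88 Cr = 1,133.67 Cr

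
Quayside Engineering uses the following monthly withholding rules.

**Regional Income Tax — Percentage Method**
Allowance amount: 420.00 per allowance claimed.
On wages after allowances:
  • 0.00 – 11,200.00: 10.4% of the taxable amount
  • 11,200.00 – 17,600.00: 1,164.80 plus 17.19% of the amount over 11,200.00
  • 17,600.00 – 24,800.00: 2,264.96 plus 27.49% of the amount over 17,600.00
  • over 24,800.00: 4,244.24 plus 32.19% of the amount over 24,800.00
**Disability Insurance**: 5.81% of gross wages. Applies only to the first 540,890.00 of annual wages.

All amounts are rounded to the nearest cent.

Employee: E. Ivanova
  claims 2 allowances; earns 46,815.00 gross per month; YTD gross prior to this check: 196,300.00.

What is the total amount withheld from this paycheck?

Regional Income Tax: taxable = 46,815.00 − 2×420.00 = 45,975.00
  4,244.24 + 32.19% × (45,975.00 − 24,800.00) = 4,244.24 + 32.19% × 21,175.00 = 11,060.47
Disability Insurance: 5.81% × 46,815.00 = 2,719.95
Total: 11,060.47 + 2,719.95 = 13,780.42

13,780.42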